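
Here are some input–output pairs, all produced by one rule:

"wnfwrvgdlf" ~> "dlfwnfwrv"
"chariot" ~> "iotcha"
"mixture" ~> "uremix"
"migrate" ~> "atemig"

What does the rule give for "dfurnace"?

Rule — move the last 3 characters to the front (rotate right by 3), then delete the last character.
"dfurnace" → "acedfurn" → "acedfur".
(Check on "mixture": → "uremixt" → "uremix" ✓)

acedfur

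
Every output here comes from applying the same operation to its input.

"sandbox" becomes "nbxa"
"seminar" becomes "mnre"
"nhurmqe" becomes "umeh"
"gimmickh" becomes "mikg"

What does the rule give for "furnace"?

The pattern: move the first 2 characters to the end (rotate left by 2), then keep every other character starting from the first (positions 1st, 3rd, 5th, ...).
Doing the same to "furnace": "raeu".

raeu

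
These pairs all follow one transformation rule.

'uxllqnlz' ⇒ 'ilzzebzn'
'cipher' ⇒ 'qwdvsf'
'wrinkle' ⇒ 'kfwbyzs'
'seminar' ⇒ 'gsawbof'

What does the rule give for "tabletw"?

hopzshk

Looking at the pairs, the operation is to shift every letter 12 places backward in the alphabet (wrapping around).
For "tabletw" the result is "hopzshk".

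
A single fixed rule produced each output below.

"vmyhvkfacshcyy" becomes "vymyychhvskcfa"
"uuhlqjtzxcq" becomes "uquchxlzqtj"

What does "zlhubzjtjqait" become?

In each case the input is transformed by: take characters alternately from the front and the back (1st, last, 2nd, 2nd-last, ...).
Applying that to "zlhubzjtjqait" gives "ztlihauqbjztj".

ztlihauqbjztj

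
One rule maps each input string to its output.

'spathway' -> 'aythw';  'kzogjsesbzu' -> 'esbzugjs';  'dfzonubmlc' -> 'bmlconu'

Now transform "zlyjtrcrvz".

crvzjtr

The rule is to delete the first 3 characters, then move the first 3 characters to the end (rotate left by 3).
For "zlyjtrcrvz", step one produces "jtrcrvz"; step two turns that into "crvzjtr".
(Check on "dfzonubmlc": → "onubmlc" → "bmlconu" ✓)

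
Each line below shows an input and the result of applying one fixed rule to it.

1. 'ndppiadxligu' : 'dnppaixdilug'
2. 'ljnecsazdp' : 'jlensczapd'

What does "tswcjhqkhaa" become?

stcwhjkqaha

What's happening: swap each adjacent pair of characters (1↔2, 3↔4, ...).
Doing the same to "tswcjhqkhaa": "stcwhjkqaha".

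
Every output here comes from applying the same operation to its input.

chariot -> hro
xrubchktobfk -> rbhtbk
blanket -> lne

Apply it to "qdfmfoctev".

The rule is to keep every other character starting from the second (positions 2nd, 4th, 6th, ...).
Doing the same to "qdfmfoctev": "dmotv".

dmotv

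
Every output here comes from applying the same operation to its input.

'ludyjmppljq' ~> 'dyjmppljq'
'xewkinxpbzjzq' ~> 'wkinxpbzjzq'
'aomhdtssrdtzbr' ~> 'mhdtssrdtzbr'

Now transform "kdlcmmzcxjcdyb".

The transformation: delete the first 2 characters.
Applying that to "kdlcmmzcxjcdyb" gives "lcmmzcxjcdyb".

lcmmzcxjcdyb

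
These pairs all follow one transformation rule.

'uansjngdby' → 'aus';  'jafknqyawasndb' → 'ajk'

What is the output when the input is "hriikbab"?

Each output is the input with this applied: swap each adjacent pair of characters (1↔2, 3↔4, ...), then keep only the first 3 characters.
For "hriikbab", step one produces "rhiibkba"; step two turns that into "rhi".

rhi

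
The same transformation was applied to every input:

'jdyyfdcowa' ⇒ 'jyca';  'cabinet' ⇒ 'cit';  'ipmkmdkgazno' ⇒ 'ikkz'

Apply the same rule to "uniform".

ufm

The transformation: keep one character in every 3, starting at position 1 (positions 1st, 4th, 7th, ...).
So "uniform" becomes "ufm".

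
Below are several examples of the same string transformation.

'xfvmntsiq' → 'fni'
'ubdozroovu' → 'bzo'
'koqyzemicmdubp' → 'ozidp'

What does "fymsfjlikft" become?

The rule is to keep one character in every 3, starting at position 2 (positions 2nd, 5th, 8th, ...).
"fymsfjlikft" → "yfit".

yfit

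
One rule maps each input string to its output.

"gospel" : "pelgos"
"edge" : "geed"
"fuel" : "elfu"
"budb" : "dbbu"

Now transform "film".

What's happening: swap the front and back halves of the string.
"film" → "lmfi".

lmfi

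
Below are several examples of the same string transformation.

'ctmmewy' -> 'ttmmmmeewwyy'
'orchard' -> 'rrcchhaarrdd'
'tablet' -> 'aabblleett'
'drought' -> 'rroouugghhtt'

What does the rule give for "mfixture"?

Rule — delete the first character, then double every character.
"mfixture" → "ffiixxttuurree".

ffiixxttuurree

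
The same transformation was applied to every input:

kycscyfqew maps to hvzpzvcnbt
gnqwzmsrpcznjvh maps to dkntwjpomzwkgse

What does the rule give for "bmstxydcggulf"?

Each output is the input with this applied: shift every letter 3 places backward in the alphabet (wrapping around).
Doing the same to "bmstxydcggulf": "yjpquvazddric".

yjpquvazddric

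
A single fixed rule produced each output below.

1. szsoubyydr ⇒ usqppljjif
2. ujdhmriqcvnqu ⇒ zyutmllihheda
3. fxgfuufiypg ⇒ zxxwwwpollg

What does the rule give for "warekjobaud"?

vusrrnlifba

The rule is to shift every letter 9 places backward in the alphabet (wrapping around), then sort the characters into reverse alphabetical order.
On "warekjobaud": the first step gives "nrivbafsrlu", and the second then gives "vusrrnlifba".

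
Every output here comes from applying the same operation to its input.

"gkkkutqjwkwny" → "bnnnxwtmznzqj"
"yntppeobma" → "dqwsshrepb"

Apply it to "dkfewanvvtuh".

Each output is the input with this applied: shift every letter 3 places forward in the alphabet (wrapping around), then swap the first and last characters.
Doing the same to "dkfewanvvtuh": "knihzdqyywxg".

knihzdqyywxg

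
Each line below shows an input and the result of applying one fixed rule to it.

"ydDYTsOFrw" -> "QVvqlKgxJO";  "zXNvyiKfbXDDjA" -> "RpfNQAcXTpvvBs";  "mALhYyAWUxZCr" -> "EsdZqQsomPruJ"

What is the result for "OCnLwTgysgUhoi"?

In each case the input is transformed by: flip the case of every letter, then shift every letter 8 places backward in the alphabet (wrapping around).
For "OCnLwTgysgUhoi", step one produces "ocNlWtGYSGuHOI"; step two turns that into "guFdOlYQKYmZGA".
(Check on "mALhYyAWUxZCr": → "MalHyYawuXzcR" → "EsdZqQsomPruJ" ✓)

guFdOlYQKYmZGA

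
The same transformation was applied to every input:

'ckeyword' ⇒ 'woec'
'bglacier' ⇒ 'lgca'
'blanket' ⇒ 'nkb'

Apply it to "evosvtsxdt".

The rule is to sort the characters into reverse alphabetical order, then keep every other character starting from the second (positions 2nd, 4th, 6th, ...).
On "evosvtsxdt": the first step gives "xvvttssoed", and the second then gives "vtsod".

vtsod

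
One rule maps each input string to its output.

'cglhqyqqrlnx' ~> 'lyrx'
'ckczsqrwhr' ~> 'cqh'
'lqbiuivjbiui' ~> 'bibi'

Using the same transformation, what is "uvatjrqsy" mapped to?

Looking at the pairs, the operation is to keep one character in every 3, starting at position 3 (positions 3rd, 6th, 9th, ...).
For "uvatjrqsy" the result is "ary".

ary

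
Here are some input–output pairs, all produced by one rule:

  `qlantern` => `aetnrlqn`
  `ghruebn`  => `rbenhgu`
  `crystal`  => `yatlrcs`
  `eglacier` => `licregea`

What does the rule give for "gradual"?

Rule — swap each adjacent pair of characters (1↔2, 3↔4, ...), then move the first 3 characters to the end (rotate left by 3).
"gradual" → "rgdaaul" → "aaulrgd".

aaulrgd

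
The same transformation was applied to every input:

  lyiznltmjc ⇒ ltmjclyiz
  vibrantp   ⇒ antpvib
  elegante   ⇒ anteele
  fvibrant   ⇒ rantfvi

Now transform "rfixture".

Looking at the pairs, the operation is to swap the front and back halves of the string, then delete the last character.
"rfixture" → "turerfi".

turerfi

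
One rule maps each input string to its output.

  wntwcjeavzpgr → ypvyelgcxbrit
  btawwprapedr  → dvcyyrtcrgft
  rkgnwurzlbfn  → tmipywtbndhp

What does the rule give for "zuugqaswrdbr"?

Looking at the pairs, the operation is to shift every letter 2 places forward in the alphabet (wrapping around).
Doing the same to "zuugqaswrdbr": "bwwiscuytfdt".

bwwiscuytfdt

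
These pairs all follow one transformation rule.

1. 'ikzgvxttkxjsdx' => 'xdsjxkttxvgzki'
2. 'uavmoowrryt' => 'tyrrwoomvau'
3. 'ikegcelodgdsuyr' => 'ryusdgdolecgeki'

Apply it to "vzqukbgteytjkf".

fkjtyetgbkuqzv

What's happening: reverse the string.
"vzqukbgteytjkf" → "fkjtyetgbkuqzv".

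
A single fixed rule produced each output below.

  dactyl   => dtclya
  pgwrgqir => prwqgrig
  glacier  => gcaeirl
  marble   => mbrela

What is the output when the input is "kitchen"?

kctehni

What's happening: swap each adjacent pair of characters (1↔2, 3↔4, ...), then move the first character to the end.
"kitchen" → "ikctehn" → "kctehni".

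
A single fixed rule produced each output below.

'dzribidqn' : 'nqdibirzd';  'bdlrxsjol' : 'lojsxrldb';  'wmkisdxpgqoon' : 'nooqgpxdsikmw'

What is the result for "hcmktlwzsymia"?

aimyszwltkmch

Rule — reverse the string.
So "hcmktlwzsymia" becomes "aimyszwltkmch".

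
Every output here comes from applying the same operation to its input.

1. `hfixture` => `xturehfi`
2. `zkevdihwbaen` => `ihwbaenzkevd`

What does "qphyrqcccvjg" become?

The rule is to swap the front and back halves of the string, then move the last character to the front.
On "qphyrqcccvjg" that produces "qcccvjgqphyr".
(Check on "zkevdihwbaen": → "hwbaenzkevdi" → "ihwbaenzkevd" ✓)

qcccvjgqphyr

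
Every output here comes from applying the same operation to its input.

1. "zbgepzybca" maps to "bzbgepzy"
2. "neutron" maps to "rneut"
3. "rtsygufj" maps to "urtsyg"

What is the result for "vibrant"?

Looking at the pairs, the operation is to delete the last 2 characters, then move the last character to the front.
"vibrant" → "avibr".

avibr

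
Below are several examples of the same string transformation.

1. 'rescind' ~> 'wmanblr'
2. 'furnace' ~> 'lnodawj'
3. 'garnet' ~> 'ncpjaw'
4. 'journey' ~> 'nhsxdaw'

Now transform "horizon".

xwqxari

Each output is the input with this applied: move the last 2 characters to the front (rotate right by 2), then shift every letter 9 places forward in the alphabet (wrapping around).
For "horizon", step one produces "onhoriz"; step two turns that into "xwqxari".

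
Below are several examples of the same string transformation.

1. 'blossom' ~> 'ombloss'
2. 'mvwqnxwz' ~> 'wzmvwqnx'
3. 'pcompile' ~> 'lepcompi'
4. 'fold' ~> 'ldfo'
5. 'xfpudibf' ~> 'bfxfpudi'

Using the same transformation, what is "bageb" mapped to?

ebbag

What's happening: move the last 2 characters to the front (rotate right by 2).
For "bageb" the result is "ebbag".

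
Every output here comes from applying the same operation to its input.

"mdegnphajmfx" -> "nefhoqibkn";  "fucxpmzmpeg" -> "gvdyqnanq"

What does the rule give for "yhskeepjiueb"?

Each output is the input with this applied: shift every letter 1 place forward in the alphabet (wrapping around), then delete the last 2 characters.
Applying both steps to "yhskeepjiueb": "zitlffqkjvfc", then "zitlffqkjv".

zitlffqkjv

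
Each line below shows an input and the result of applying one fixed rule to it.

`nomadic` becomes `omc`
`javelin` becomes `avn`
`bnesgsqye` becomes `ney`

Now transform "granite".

The transformation: swap each adjacent pair of characters (1↔2, 3↔4, ...), then keep one character in every 3, starting at position 1 (positions 1st, 4th, 7th, ...).
Working it through for "granite": intermediate "rgnatie", final "rae".

rae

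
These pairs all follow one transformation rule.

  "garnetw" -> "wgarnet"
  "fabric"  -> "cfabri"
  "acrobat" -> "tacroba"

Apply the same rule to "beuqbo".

What's happening: move the last character to the front.
So "beuqbo" becomes "obeuqb".

obeuqb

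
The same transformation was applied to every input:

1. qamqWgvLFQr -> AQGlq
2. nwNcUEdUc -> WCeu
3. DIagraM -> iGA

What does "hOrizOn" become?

oIo

What's happening: keep every other character starting from the second (positions 2nd, 4th, 6th, ...), then flip the case of every letter.
"hOrizOn" → "OiO" → "oIo".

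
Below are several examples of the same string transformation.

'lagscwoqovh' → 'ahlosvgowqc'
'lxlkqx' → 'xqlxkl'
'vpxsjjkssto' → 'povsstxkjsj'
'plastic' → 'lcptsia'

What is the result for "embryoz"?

The transformation: swap each adjacent pair of characters (1↔2, 3↔4, ...), then take characters alternately from the front and the back (1st, last, 2nd, 2nd-last, ...).
Applying both steps to "embryoz": "merboyz", then "mzeyrob".

mzeyrob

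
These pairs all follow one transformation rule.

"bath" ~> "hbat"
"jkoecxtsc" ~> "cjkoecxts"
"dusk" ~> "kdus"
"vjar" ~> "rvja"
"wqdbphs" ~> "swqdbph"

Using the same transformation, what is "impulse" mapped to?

What's happening: move the last character to the front.
For "impulse" the result is "eimpuls".

eimpuls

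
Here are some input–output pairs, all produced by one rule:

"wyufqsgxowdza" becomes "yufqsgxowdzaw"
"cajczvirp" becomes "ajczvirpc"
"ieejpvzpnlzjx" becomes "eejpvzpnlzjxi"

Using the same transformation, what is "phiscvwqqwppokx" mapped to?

The transformation: move the first character to the end.
"phiscvwqqwppokx" → "hiscvwqqwppokxp".

hiscvwqqwppokxp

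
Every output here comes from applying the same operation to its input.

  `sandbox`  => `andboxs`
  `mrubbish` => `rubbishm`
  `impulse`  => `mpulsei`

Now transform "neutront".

eutrontn

The transformation: move the first character to the end.
So "neutront" becomes "eutrontn".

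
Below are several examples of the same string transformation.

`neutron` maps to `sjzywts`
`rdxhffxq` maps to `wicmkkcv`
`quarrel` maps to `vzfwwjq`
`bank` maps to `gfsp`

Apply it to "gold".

ltqi

The transformation: shift every letter 5 places forward in the alphabet (wrapping around).
Applying that to "gold" gives "ltqi".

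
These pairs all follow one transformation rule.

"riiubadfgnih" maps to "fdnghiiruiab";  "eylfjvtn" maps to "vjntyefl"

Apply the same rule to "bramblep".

Each output is the input with this applied: swap the front and back halves of the string, then swap each adjacent pair of characters (1↔2, 3↔4, ...).
Starting from "bramblep": after the first operation, "blepbram"; after the second, "lbperbma".

lbperbma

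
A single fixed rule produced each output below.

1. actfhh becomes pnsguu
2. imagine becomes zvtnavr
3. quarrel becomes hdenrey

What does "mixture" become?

Looking at the pairs, the operation is to swap each adjacent pair of characters (1↔2, 3↔4, ...), then shift every letter 13 places forward in the alphabet (wrapping around) — i.e. ROT13.
On "mixture" that produces "vzgkehr".

vzgkehr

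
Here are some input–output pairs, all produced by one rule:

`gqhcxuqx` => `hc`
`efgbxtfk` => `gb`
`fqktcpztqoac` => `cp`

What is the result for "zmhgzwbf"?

hg

The pattern: swap the front and back halves of the string, then keep only the last 2 characters.
Working it through for "zmhgzwbf": intermediate "zwbfzmhg", final "hg".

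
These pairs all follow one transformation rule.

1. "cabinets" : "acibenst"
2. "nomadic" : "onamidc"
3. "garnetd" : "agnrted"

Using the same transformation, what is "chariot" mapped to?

The pattern: swap each adjacent pair of characters (1↔2, 3↔4, ...).
So "chariot" becomes "hcraoit".

hcraoit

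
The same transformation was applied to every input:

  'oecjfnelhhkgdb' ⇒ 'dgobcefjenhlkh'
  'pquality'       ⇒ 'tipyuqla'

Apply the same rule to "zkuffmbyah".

What's happening: move the last 3 characters to the front (rotate right by 3), then swap each adjacent pair of characters (1↔2, 3↔4, ...).
Working it through for "zkuffmbyah": intermediate "yahzkuffmb", final "ayzhukffbm".

ayzhukffbm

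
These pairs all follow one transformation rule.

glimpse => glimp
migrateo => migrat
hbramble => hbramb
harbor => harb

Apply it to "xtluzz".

xtlu

The rule is to delete the last 2 characters.
For "xtluzz" the result is "xtlu".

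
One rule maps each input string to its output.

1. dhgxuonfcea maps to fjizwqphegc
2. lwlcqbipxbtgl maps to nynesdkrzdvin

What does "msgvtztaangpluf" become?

ouixvbvccpirnwh

In each case the input is transformed by: shift every letter 2 places forward in the alphabet (wrapping around).
So "msgvtztaangpluf" becomes "ouixvbvccpirnwh".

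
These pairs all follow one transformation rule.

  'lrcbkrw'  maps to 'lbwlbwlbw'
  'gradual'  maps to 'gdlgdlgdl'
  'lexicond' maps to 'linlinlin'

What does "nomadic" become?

In each case the input is transformed by: keep one character in every 3, starting at position 1 (positions 1st, 4th, 7th, ...), then write the whole string 3 times in a row.
Applying both steps to "nomadic": "nac", then "nacnacnac".

nacnacnac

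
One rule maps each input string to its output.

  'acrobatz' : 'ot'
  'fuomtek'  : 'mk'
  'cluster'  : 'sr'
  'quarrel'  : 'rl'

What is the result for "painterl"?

nr

Looking at the pairs, the operation is to keep one character in every 3, starting at position 1 (positions 1st, 4th, 7th, ...), then delete the first character.
Working it through for "painterl": intermediate "pnr", final "nr".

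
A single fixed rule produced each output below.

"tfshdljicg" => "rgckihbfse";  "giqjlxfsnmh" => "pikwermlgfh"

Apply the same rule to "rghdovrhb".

gcnuqgaqf

The rule is to move the first 2 characters to the end (rotate left by 2), then shift every letter 1 place backward in the alphabet (wrapping around).
Applying both steps to "rghdovrhb": "hdovrhbrg", then "gcnuqgaqf".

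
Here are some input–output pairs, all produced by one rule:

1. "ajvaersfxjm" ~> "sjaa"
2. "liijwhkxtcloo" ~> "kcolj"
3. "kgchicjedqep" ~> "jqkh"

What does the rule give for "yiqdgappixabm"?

pxmyd

The transformation: keep one character in every 3, starting at position 1 (positions 1st, 4th, 7th, ...), then move the first 2 characters to the end (rotate left by 2).
On "yiqdgappixabm": the first step gives "ydpxm", and the second then gives "pxmyd".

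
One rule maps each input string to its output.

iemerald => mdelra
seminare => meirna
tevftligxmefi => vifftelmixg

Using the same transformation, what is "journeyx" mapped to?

Looking at the pairs, the operation is to delete the first 2 characters, then take characters alternately from the front and the back (1st, last, 2nd, 2nd-last, ...).
Applying that to "journeyx" gives "uxryne".

uxryne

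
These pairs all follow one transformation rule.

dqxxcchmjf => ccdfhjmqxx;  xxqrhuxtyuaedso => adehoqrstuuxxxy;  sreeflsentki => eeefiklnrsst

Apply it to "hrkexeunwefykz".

The transformation: sort the characters into alphabetical order.
Doing the same to "hrkexeunwefykz": "eeefhkknruwxyz".

eeefhkknruwxyz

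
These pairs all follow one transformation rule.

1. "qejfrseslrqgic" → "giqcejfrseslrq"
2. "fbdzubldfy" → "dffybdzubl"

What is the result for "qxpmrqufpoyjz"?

In each case the input is transformed by: swap the first and last characters, then move the last 3 characters to the front (rotate right by 3).
Working it through for "qxpmrqufpoyjz": intermediate "zxpmrqufpoyjq", final "yjqzxpmrqufpo".
(Check on "qejfrseslrqgic": → "cejfrseslrqgiq" → "giqcejfrseslrq" ✓)

yjqzxpmrqufpo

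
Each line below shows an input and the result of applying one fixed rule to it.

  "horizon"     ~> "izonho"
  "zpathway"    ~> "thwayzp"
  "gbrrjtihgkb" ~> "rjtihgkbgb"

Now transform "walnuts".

nutswa

The transformation: move the first 3 characters to the end (rotate left by 3), then delete the last character.
So "walnuts" becomes "nutswa".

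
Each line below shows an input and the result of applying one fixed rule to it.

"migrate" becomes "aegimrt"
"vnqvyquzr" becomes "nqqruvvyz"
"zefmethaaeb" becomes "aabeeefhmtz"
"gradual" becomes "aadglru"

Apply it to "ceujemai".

aceeijmu

The rule is to sort the characters into alphabetical order.
For "ceujemai" the result is "aceeijmu".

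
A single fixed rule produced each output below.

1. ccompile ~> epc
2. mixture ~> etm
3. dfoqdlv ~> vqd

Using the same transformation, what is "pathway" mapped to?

Looking at the pairs, the operation is to reverse the string, then keep one character in every 3, starting at position 1 (positions 1st, 4th, 7th, ...).
For "pathway", step one produces "yawhtap"; step two turns that into "yhp".

yhp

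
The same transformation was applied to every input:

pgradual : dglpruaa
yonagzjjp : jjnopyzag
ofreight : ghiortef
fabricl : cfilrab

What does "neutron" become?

nortuen

What's happening: sort the characters into alphabetical order, then move the first 2 characters to the end (rotate left by 2).
On "neutron" that produces "nortuen".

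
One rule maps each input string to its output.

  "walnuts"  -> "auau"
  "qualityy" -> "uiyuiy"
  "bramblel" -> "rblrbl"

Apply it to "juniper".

Rule — keep one character in every 3, starting at position 2 (positions 2nd, 5th, 8th, ...), then write the whole string twice.
Starting from "juniper": after the first operation, "up"; after the second, "upup".
(Check on "qualityy": → "uiy" → "uiyuiy" ✓)

upup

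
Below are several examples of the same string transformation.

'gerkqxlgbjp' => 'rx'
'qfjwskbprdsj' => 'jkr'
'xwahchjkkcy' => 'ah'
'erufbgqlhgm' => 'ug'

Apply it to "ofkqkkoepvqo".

In each case the input is transformed by: keep one character in every 3, starting at position 3 (positions 3rd, 6th, 9th, ...), then delete the last character.
Doing the same to "ofkqkkoepvqo": "kkp".

kkp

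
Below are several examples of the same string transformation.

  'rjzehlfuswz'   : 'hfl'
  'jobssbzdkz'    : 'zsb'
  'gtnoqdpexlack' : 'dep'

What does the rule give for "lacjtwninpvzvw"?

nni

What's happening: take characters alternately from the front and the back (1st, last, 2nd, 2nd-last, ...), then keep only the last 3 characters.
"lacjtwninpvzvw" → "lwavczjvtpwnni" → "nni".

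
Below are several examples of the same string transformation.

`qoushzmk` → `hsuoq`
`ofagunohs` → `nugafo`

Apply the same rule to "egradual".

Rule — delete the last 3 characters, then reverse the string.
Working it through for "egradual": intermediate "egrad", final "darge".

darge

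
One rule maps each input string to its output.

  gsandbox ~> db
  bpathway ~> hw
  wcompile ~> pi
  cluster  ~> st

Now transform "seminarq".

na

Each output is the input with this applied: move the last 2 characters to the front (rotate right by 2), then keep only the last 2 characters.
For "seminarq", step one produces "rqsemina"; step two turns that into "na".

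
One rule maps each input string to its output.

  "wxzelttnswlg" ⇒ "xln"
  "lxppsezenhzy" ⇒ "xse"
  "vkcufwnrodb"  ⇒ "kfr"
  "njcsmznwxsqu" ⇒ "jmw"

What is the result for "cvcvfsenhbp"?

The pattern: delete the last 3 characters, then keep one character in every 3, starting at position 2 (positions 2nd, 5th, 8th, ...).
For "cvcvfsenhbp" the result is "vfn".
(Check on "njcsmznwxsqu": → "njcsmznwx" → "jmw" ✓)

vfn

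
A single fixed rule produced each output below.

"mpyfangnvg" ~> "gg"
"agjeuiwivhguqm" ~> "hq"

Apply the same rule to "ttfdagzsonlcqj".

Looking at the pairs, the operation is to keep one character in every 3, starting at position 1 (positions 1st, 4th, 7th, ...), then keep only the last 2 characters.
"ttfdagzsonlcqj" → "tdznq" → "nq".

nq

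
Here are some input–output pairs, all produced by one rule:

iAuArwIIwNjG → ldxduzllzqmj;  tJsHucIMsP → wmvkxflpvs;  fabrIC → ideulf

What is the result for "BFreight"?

Looking at the pairs, the operation is to shift every letter 3 places forward in the alphabet (wrapping around), then convert every letter to lowercase.
Applying that to "BFreight" gives "eiuhljkw".

eiuhljkw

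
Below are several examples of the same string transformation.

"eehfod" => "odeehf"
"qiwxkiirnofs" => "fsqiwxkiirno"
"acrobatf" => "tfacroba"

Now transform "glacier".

The rule is to move the last 2 characters to the front (rotate right by 2).
Doing the same to "glacier": "erglaci".

erglaci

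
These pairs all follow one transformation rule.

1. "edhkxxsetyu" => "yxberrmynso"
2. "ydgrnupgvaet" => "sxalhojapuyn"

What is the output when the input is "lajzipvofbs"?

fudtcjpizvm

The rule is to shift every letter 6 places backward in the alphabet (wrapping around).
So "lajzipvofbs" becomes "fudtcjpizvm".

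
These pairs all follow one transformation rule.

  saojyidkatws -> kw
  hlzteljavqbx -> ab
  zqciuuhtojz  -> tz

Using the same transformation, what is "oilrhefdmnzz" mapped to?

The rule is to keep one character in every 3, starting at position 2 (positions 2nd, 5th, 8th, ...), then delete the first 2 characters.
On "oilrhefdmnzz": the first step gives "ihdz", and the second then gives "dz".

dz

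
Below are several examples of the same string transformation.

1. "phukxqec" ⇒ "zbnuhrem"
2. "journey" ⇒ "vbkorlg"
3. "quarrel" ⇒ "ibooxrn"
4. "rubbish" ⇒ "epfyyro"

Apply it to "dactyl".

The rule is to shift every letter 3 places backward in the alphabet (wrapping around), then reverse the string.
Applying both steps to "dactyl": "axzqvi", then "ivqzxa".

ivqzxa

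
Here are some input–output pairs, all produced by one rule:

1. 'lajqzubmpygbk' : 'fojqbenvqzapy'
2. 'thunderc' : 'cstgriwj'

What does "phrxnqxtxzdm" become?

Looking at the pairs, the operation is to move the first 3 characters to the end (rotate left by 3), then shift every letter 11 places backward in the alphabet (wrapping around).
Applying both steps to "phrxnqxtxzdm": "xnqxtxzdmphr", then "mcfmimosbewg".

mcfmimosbewg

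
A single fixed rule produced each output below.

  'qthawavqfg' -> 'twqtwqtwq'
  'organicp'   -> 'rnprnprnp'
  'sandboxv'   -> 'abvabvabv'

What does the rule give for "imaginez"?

Looking at the pairs, the operation is to keep one character in every 3, starting at position 2 (positions 2nd, 5th, 8th, ...), then write the whole string 3 times in a row.
Working it through for "imaginez": intermediate "miz", final "mizmizmiz".

mizmizmiz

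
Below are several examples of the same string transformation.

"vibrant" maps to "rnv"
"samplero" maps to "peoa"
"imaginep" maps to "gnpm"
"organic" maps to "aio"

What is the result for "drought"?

uhd

The pattern: move the first 2 characters to the end (rotate left by 2), then keep every other character starting from the second (positions 2nd, 4th, 6th, ...).
Starting from "drought": after the first operation, "oughtdr"; after the second, "uhd".
(Check on "samplero": → "mplerosa" → "peoa" ✓)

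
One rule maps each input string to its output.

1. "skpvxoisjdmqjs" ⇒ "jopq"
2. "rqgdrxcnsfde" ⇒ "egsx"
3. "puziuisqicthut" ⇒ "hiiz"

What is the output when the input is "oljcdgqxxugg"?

ggjx

Looking at the pairs, the operation is to keep one character in every 3, starting at position 3 (positions 3rd, 6th, 9th, ...), then sort the characters into alphabetical order.
For "oljcdgqxxugg", step one produces "jgxg"; step two turns that into "ggjx".
(Check on "skpvxoisjdmqjs": → "pojq" → "jopq" ✓)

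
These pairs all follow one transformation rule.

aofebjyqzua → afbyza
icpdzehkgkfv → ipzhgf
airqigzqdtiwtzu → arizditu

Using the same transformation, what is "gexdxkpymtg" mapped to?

gxxpmg

Each output is the input with this applied: keep every other character starting from the first (positions 1st, 3rd, 5th, ...).
So "gexdxkpymtg" becomes "gxxpmg".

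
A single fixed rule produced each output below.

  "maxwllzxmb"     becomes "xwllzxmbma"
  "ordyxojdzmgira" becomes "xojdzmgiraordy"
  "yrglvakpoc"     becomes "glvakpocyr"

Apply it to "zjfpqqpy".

jfpqqpyz

Looking at the pairs, the operation is to swap the front and back halves of the string, then move the last 3 characters to the front (rotate right by 3).
"zjfpqqpy" → "qqpyzjfp" → "jfpqqpyz".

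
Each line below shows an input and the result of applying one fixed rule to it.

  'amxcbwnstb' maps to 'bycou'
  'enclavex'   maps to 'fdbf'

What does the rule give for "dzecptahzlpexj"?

efqbaqy

In each case the input is transformed by: keep every other character starting from the first (positions 1st, 3rd, 5th, ...), then shift every letter 1 place forward in the alphabet (wrapping around).
"dzecptahzlpexj" → "efqbaqy".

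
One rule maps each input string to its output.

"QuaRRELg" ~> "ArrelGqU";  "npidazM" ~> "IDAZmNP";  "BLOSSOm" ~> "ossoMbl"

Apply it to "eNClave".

cLAVEEn

Each output is the input with this applied: flip the case of every letter, then move the first 2 characters to the end (rotate left by 2).
For "eNClave", step one produces "EncLAVE"; step two turns that into "cLAVEEn".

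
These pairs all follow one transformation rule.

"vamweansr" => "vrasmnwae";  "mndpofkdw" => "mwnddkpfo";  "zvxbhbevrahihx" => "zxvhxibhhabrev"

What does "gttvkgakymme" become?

getmtmvykkga

Each output is the input with this applied: take characters alternately from the front and the back (1st, last, 2nd, 2nd-last, ...).
For "gttvkgakymme" the result is "getmtmvykkga".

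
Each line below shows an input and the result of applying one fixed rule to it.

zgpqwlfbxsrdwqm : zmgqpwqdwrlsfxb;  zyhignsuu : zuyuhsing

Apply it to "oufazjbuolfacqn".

onuqfcaazfjlbou

Each output is the input with this applied: take characters alternately from the front and the back (1st, last, 2nd, 2nd-last, ...).
"oufazjbuolfacqn" → "onuqfcaazfjlbou".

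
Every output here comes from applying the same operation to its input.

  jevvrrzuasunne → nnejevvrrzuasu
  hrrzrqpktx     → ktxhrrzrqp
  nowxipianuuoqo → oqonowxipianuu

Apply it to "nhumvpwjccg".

ccgnhumvpwj

The rule is to move the last 3 characters to the front (rotate right by 3).
Doing the same to "nhumvpwjccg": "ccgnhumvpwj".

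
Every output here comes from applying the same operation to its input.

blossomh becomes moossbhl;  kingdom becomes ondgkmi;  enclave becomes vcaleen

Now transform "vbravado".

draavvob

Looking at the pairs, the operation is to take characters alternately from the front and the back (1st, last, 2nd, 2nd-last, ...), then move the first 3 characters to the end (rotate left by 3).
Starting from "vbravado": after the first operation, "vobdraav"; after the second, "draavvob".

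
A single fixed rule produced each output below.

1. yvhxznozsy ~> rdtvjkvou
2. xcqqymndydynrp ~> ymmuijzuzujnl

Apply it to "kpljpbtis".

Rule — shift every letter 4 places backward in the alphabet (wrapping around), then delete the first character.
On "kpljpbtis" that produces "lhflxpeo".

lhflxpeo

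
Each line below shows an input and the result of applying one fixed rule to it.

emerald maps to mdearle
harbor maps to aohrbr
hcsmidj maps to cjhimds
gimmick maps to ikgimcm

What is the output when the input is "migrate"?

Looking at the pairs, the operation is to swap each adjacent pair of characters (1↔2, 3↔4, ...), then take characters alternately from the front and the back (1st, last, 2nd, 2nd-last, ...).
Working it through for "migrate": intermediate "imrgtae", final "iemartg".

iemartg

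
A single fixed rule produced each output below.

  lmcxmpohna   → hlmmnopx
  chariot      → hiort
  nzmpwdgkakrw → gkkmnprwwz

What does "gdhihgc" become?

gghhi

Looking at the pairs, the operation is to sort the characters into alphabetical order, then delete the first 2 characters.
For "gdhihgc" the result is "gghhi".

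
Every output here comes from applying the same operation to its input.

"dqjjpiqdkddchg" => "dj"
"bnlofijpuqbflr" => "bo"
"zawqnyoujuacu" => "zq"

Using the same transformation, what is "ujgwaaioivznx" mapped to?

uw

Rule — keep one character in every 3, starting at position 1 (positions 1st, 4th, 7th, ...), then delete the last 3 characters.
Starting from "ujgwaaioivznx": after the first operation, "uwivx"; after the second, "uw".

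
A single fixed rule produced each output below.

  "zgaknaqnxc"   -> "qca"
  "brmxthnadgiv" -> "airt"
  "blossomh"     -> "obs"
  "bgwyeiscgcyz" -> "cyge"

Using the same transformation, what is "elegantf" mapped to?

neg

What's happening: swap the front and back halves of the string, then keep one character in every 3, starting at position 2 (positions 2nd, 5th, 8th, ...).
"elegantf" → "antfeleg" → "neg".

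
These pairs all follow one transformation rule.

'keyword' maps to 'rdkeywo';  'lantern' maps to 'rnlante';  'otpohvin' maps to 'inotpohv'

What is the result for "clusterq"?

rqcluste

The rule is to move the last 2 characters to the front (rotate right by 2).
On "clusterq" that produces "rqcluste".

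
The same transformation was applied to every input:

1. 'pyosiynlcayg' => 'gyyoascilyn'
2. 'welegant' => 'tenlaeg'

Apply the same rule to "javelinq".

qanviel

The pattern: take characters alternately from the front and the back (1st, last, 2nd, 2nd-last, ...), then delete the first character.
For "javelinq", step one produces "jqanviel"; step two turns that into "qanviel".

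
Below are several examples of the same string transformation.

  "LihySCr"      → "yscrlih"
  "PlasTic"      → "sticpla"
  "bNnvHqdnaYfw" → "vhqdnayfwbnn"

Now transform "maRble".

blemar

What's happening: move the first 3 characters to the end (rotate left by 3), then convert every letter to lowercase.
For "maRble", step one produces "blemaR"; step two turns that into "blemar".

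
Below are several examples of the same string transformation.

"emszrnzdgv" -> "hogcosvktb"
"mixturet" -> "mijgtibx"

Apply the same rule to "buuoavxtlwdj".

In each case the input is transformed by: shift every letter 11 places backward in the alphabet (wrapping around), then move the first 2 characters to the end (rotate left by 2).
On "buuoavxtlwdj": the first step gives "qjjdpkmialsy", and the second then gives "jdpkmialsyqj".

jdpkmialsyqj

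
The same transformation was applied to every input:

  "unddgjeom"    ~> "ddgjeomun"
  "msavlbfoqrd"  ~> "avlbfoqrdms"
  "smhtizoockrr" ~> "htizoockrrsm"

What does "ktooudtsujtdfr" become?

ooudtsujtdfrkt

Looking at the pairs, the operation is to move the first 2 characters to the end (rotate left by 2).
"ktooudtsujtdfr" → "ooudtsujtdfrkt".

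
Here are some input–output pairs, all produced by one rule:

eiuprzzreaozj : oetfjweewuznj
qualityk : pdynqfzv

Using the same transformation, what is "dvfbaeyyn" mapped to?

sddjfgkai

The pattern: reverse the string, then shift every letter 5 places forward in the alphabet (wrapping around).
On "dvfbaeyyn": the first step gives "nyyeabfvd", and the second then gives "sddjfgkai".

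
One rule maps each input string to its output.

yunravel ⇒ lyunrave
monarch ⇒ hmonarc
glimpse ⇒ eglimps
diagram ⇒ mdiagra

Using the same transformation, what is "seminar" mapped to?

rsemina

What's happening: move the last character to the front.
On "seminar" that produces "rsemina".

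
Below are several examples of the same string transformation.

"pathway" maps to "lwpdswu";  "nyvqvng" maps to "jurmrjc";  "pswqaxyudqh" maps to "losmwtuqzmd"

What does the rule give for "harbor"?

dwnxkn

What's happening: shift every letter 4 places backward in the alphabet (wrapping around).
Doing the same to "harbor": "dwnxkn".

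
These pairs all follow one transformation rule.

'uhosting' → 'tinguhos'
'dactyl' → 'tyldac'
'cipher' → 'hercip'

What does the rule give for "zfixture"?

turezfix

Looking at the pairs, the operation is to swap the front and back halves of the string.
"zfixture" → "turezfix".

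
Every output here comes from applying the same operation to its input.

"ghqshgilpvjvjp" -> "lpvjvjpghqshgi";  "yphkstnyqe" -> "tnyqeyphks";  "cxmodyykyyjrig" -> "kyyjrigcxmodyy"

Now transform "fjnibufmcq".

The rule is to swap the front and back halves of the string.
For "fjnibufmcq" the result is "ufmcqfjnib".

ufmcqfjnib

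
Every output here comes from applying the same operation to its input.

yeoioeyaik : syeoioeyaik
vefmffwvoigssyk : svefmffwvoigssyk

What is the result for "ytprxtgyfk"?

sytprxtgyfk

In each case the input is transformed by: prepend "s".
Doing the same to "ytprxtgyfk": "sytprxtgyfk".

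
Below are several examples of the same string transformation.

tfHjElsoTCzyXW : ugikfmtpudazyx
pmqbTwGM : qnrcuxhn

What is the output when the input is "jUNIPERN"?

kvojqfso

The rule is to shift every letter 1 place forward in the alphabet (wrapping around), then convert every letter to lowercase.
So "jUNIPERN" becomes "kvojqfso".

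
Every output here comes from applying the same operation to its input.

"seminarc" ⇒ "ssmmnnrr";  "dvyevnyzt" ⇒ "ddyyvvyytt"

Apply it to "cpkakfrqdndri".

cckkkkrrddddii

The transformation: keep every other character starting from the first (positions 1st, 3rd, 5th, ...), then double every character.
Applying both steps to "cpkakfrqdndri": "ckkrddi", then "cckkkkrrddddii".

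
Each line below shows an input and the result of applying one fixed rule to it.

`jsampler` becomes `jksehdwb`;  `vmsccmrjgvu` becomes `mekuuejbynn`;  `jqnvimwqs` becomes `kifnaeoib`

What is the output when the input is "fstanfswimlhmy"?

qklsfxkoaedzex

Each output is the input with this applied: swap the first and last characters, then shift every letter 8 places backward in the alphabet (wrapping around).
Applying that to "fstanfswimlhmy" gives "qklsfxkoaedzex".
(Check on "jqnvimwqs": → "sqnvimwqj" → "kifnaeoib" ✓)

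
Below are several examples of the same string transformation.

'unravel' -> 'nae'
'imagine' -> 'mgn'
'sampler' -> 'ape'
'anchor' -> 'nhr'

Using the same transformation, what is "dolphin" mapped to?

opi

Rule — keep every other character starting from the second (positions 2nd, 4th, 6th, ...).
So "dolphin" becomes "opi".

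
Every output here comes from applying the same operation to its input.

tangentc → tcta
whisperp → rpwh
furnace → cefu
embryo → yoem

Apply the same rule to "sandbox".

What's happening: move the first 2 characters to the end (rotate left by 2), then keep only the last 4 characters.
Starting from "sandbox": after the first operation, "ndboxsa"; after the second, "oxsa".

oxsa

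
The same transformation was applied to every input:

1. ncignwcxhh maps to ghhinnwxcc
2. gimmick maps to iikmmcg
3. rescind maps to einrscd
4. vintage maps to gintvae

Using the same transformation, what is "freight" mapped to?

ghirtef

Rule — sort the characters into alphabetical order, then move the first 2 characters to the end (rotate left by 2).
Applying both steps to "freight": "efghirt", then "ghirtef".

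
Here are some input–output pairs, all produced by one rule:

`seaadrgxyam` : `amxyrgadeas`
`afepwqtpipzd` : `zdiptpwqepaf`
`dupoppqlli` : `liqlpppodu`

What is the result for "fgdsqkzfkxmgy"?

gyxmfkkzsqgdf

In each case the input is transformed by: reverse the string, then swap each adjacent pair of characters (1↔2, 3↔4, ...).
Doing the same to "fgdsqkzfkxmgy": "gyxmfkkzsqgdf".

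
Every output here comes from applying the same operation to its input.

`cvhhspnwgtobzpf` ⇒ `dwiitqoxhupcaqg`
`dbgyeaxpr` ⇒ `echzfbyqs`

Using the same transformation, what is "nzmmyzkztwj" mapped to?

Looking at the pairs, the operation is to shift every letter 1 place forward in the alphabet (wrapping around).
On "nzmmyzkztwj" that produces "oannzalauxk".

oannzalauxk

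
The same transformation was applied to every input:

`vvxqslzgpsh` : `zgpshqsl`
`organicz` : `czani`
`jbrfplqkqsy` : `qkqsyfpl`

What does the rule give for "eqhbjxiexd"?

iexdbjx

Rule — delete the first 3 characters, then move the first 3 characters to the end (rotate left by 3).
So "eqhbjxiexd" becomes "iexdbjx".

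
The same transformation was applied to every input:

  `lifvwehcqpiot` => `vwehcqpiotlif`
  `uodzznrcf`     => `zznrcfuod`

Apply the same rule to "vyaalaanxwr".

Rule — move the first 3 characters to the end (rotate left by 3).
So "vyaalaanxwr" becomes "alaanxwrvya".

alaanxwrvya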